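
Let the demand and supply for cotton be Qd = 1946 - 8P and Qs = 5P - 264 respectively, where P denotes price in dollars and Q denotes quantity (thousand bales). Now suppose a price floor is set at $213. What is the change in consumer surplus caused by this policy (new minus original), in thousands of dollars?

Equilibrium: 1946 - 8P = 5P - 264, so 2210 = 13P and P* = 170, Q* = 586.
Since 213 > 170, the floor is binding.
At P = 213: Qd = 1946 - 8·213 = 242 and Qs = 5·213 - 264 = 801.
Consumer surplus without the control is ½ · (243.25 - 170) · 586 = 21462.25.
With the floor, consumers buy 242 units at 213, so CS = ½ · (243.25 - 213) · 242 = 3660.25.
Change in consumer surplus = 3660.25 - 21462.25 = -17802.

-17802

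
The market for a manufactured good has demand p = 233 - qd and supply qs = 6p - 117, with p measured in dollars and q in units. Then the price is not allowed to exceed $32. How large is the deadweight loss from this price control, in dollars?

6804

Rearranging demand gives qd = 233 - p. Equilibrium: 233 - p = 6p - 117, so 350 = 7p and p* = 50, q* = 183.
Because the ceiling (32) lies below the market-clearing price, it is binding.
At p = 32: qd = 233 - 32 = 201 and qs = 6·32 - 117 = 75.
Quantity traded falls to 75. At q = 75 the demand price is 233 - 75 = 158 and the supply price is (117 + 75)/6 = 32.
Deadweight loss = ½ · (158 - 32) · (183 - 75) = ½ · 126 · 108 = 6804.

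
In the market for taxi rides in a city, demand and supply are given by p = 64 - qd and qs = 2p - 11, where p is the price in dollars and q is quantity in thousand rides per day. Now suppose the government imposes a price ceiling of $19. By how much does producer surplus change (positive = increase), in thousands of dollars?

Rearranging demand gives qd = 64 - p. In a free market, 64 - p = 2p - 11 gives the equilibrium p* = 25, q* = 39.
Since 19 < 25, the ceiling is binding.
At p = 19: qd = 64 - 19 = 45 and qs = 2·19 - 11 = 27.
Producer surplus without the control is ½ · (25 - 5.5) · 39 = 380.25.
With the ceiling, producers sell 27 units at 19, so PS = ½ · (19 - 5.5) · 27 = 182.25.
Change in producer surplus = 182.25 - 380.25 = -198.

-198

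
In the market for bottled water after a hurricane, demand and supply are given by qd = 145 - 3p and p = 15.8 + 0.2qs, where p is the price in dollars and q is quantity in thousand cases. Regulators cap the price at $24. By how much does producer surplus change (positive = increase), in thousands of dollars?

Rearranging supply gives qs = 5p - 79. Setting quantity demanded equal to quantity supplied, 145 - 3p = 5p - 79, gives p* = 28 and q* = 61.
Since 24 < 28, the ceiling is binding.
At p = 24: qd = 145 - 3·24 = 73 and qs = 5·24 - 79 = 41.
Producer surplus without the control is ½ · (28 - 15.8) · 61 = 372.1.
With the ceiling, producers sell 41 units at 24, so PS = ½ · (24 - 15.8) · 41 = 168.1.
Change in producer surplus = 168.1 - 372.1 = -204.

-204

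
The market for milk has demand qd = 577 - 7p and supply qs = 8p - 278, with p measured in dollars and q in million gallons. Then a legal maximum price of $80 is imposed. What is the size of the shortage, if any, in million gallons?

Without the control the market clears where 577 - 7p = 8p - 278, i.e. p* = 57 and q* = 178.
The ceiling of 80 is above the equilibrium price 57, so it is not binding; the market clears at p* = 57, q* = 178.
Since the control does not bind, there is no shortage.

0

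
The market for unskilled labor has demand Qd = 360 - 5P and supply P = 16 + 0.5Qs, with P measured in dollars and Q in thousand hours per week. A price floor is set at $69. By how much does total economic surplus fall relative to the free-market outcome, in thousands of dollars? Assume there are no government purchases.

Rearranging supply gives Qs = 2P - 32. In a free market, 360 - 5P = 2P - 32 gives the equilibrium P* = 56, Q* = 80.
The floor of 69 is above the equilibrium price 56, so it binds.
At P = 69: Qd = 360 - 5·69 = 15 and Qs = 2·69 - 32 = 106.
Quantity traded falls to 15. At Q = 15 the demand price is (360 - 15)/5 = 69 and the supply price is (32 + 15)/2 = 23.5.
Deadweight loss = ½ · (69 - 23.5) · (80 - 15) = ½ · 45.5 · 65 = 1478.75.

1478.75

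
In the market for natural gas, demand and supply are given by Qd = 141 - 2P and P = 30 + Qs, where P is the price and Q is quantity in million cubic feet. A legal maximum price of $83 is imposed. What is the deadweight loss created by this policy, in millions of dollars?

Rearranging supply gives Qs = P - 30. Equilibrium: 141 - 2P = P - 30, so 171 = 3P and P* = 57, Q* = 27.
The ceiling of 83 is above the equilibrium price 57, so it is not binding; the market clears at P* = 57, Q* = 27.
Since the control does not bind, no trades are prevented and deadweight loss is zero.

0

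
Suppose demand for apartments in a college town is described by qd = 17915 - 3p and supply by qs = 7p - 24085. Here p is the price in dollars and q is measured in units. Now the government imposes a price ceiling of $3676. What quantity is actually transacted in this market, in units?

1647

Without the control the market clears where 17915 - 3p = 7p - 24085, i.e. p* = 4200 and q* = 5315.
Since 3676 < 4200, the ceiling is binding.
At p = 3676: qd = 17915 - 3·3676 = 6887 and qs = 7·3676 - 24085 = 1647.
The quantity actually transacted is the short side, supply: 1647.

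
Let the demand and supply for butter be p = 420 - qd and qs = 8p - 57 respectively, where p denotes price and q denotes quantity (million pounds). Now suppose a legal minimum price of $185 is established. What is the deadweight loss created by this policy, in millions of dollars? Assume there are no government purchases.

9801

Rearranging demand gives qd = 420 - p. Equilibrium: 420 - p = 8p - 57, so 477 = 9p and p* = 53, q* = 367.
The floor of 185 is above the equilibrium price 53, so it binds.
At p = 185: qd = 420 - 185 = 235 and qs = 8·185 - 57 = 1423.
Quantity traded falls to 235. At q = 235 the demand price is 420 - 235 = 185 and the supply price is (57 + 235)/8 = 36.5.
Deadweight loss = ½ · (185 - 36.5) · (367 - 235) = ½ · 148.5 · 132 = 9801.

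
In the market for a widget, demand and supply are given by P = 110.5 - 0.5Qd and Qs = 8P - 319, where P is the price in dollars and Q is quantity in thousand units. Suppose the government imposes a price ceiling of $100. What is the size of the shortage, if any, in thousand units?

Rearranging demand gives Qd = 221 - 2P. Equilibrium: 221 - 2P = 8P - 319, so 540 = 10P and P* = 54, Q* = 113.
The ceiling of 100 is above the equilibrium price 54, so it is not binding; the market clears at P* = 54, Q* = 113.
Since the control does not bind, there is no shortage.

0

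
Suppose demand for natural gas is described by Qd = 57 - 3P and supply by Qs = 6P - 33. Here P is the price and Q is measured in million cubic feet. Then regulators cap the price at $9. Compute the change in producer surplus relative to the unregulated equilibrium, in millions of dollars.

-24

In a free market, 57 - 3P = 6P - 33 gives the equilibrium P* = 10, Q* = 27.
Since 9 < 10, the ceiling is binding.
At P = 9: Qd = 57 - 3·9 = 30 and Qs = 6·9 - 33 = 21.
Producer surplus without the control is ½ · (10 - 5.5) · 27 = 60.75.
With the ceiling, producers sell 21 units at 9, so PS = ½ · (9 - 5.5) · 21 = 36.75.
Change in producer surplus = 36.75 - 60.75 = -24.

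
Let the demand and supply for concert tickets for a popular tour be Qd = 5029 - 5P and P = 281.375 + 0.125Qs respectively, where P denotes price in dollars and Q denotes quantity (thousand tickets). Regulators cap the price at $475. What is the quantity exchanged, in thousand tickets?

1549

Rearranging supply gives Qs = 8P - 2251. Equilibrium: 5029 - 5P = 8P - 2251, so 7280 = 13P and P* = 560, Q* = 2229.
Because the ceiling (475) lies below the market-clearing price, it is binding.
At P = 475: Qd = 5029 - 5·475 = 2654 and Qs = 8·475 - 2251 = 1549.
The quantity actually transacted is the short side, supply: 1549.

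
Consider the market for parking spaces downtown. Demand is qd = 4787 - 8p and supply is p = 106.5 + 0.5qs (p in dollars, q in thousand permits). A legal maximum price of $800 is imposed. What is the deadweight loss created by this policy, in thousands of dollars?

Rearranging supply gives qs = 2p - 213. Without the control the market clears where 4787 - 8p = 2p - 213, i.e. p* = 500 and q* = 787.
The ceiling of 800 is above the equilibrium price 500, so it is not binding; the market clears at p* = 500, q* = 787.
Since the control does not bind, no trades are prevented and deadweight loss is zero.

0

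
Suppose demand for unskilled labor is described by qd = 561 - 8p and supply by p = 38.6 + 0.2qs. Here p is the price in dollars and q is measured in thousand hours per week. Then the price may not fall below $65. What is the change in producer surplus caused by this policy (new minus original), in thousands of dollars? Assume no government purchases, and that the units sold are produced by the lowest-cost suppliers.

Rearranging supply gives qs = 5p - 193. Equilibrium: 561 - 8p = 5p - 193, so 754 = 13p and p* = 58, q* = 97.
Because the floor (65) lies above the market-clearing price, it is binding.
At p = 65: qd = 561 - 8·65 = 41 and qs = 5·65 - 193 = 132.
Producer surplus without the control is ½ · (58 - 38.6) · 97 = 940.9.
With the floor, 41 units are sold at 65. The supply price at q = 41 is 46.8, so PS = ½ · [(65 - 38.6) + (65 - 46.8)] · 41 = 914.3.
Change in producer surplus = 914.3 - 940.9 = -26.6.

-26.6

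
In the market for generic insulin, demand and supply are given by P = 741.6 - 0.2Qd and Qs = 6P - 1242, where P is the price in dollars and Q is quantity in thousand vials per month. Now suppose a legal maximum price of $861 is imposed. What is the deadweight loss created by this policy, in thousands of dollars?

Rearranging demand gives Qd = 3708 - 5P. In a free market, 3708 - 5P = 6P - 1242 gives the equilibrium P* = 450, Q* = 1458.
Since 861 is above P* = 450, the ceiling does not bind and the free-market outcome prevails.
Since the control does not bind, no trades are prevented and deadweight loss is zero.

0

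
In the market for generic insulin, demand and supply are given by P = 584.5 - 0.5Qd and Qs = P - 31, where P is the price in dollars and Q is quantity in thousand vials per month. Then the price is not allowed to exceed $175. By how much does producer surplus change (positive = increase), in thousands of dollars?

Rearranging demand gives Qd = 1169 - 2P. Setting quantity demanded equal to quantity supplied, 1169 - 2P = P - 31, gives P* = 400 and Q* = 369.
Since 175 < 400, the ceiling is binding.
At P = 175: Qd = 1169 - 2·175 = 819 and Qs = 175 - 31 = 144.
Producer surplus without the control is ½ · (400 - 31) · 369 = 68080.5.
With the ceiling, producers sell 144 units at 175, so PS = ½ · (175 - 31) · 144 = 10368.
Change in producer surplus = 10368 - 68080.5 = -57712.5.

-57712.5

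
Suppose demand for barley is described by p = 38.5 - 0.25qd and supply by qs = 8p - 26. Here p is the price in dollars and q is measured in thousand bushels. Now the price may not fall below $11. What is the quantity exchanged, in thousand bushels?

94

Rearranging demand gives qd = 154 - 4p. Without the control the market clears where 154 - 4p = 8p - 26, i.e. p* = 15 and q* = 94.
Since 11 is below p* = 15, the floor does not bind and the free-market outcome prevails.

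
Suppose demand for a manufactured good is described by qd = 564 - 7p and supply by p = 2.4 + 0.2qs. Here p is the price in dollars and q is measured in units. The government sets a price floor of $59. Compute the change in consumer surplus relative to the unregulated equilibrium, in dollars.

Rearranging supply gives qs = 5p - 12. Setting quantity demanded equal to quantity supplied, 564 - 7p = 5p - 12, gives p* = 48 and q* = 228.
The floor of 59 is above the equilibrium price 48, so it binds.
At p = 59: qd = 564 - 7·59 = 151 and qs = 5·59 - 12 = 283.
Consumer surplus without the control is ½ · (564/7 - 48) · 228 = 25992/7.
With the floor, consumers buy 151 units at 59, so CS = ½ · (564/7 - 59) · 151 = 22801/14.
Change in consumer surplus = 22801/14 - 25992/7 = -2084.5.

-2084.5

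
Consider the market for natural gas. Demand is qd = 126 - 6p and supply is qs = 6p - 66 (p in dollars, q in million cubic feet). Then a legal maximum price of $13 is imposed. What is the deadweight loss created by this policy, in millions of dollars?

Setting quantity demanded equal to quantity supplied, 126 - 6p = 6p - 66, gives p* = 16 and q* = 30.
Because the ceiling (13) lies below the market-clearing price, it is binding.
At p = 13: qd = 126 - 6·13 = 48 and qs = 6·13 - 66 = 12.
Quantity traded falls to 12. At q = 12 the demand price is (126 - 12)/6 = 19 and the supply price is (66 + 12)/6 = 13.
Deadweight loss = ½ · (19 - 13) · (30 - 12) = ½ · 6 · 18 = 54.

54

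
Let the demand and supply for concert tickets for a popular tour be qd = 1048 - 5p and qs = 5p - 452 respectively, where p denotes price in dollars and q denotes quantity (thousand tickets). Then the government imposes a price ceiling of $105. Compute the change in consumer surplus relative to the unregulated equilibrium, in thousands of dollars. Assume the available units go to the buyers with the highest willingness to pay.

Setting quantity demanded equal to quantity supplied, 1048 - 5p = 5p - 452, gives p* = 150 and q* = 298.
Since 105 < 150, the ceiling is binding.
At p = 105: qd = 1048 - 5·105 = 523 and qs = 5·105 - 452 = 73.
Consumer surplus without the control is ½ · (209.6 - 150) · 298 = 8880.4.
With the ceiling, 73 units are sold at 105 (assume they go to the highest-value buyers). The demand price at q = 73 is 195, so CS = ½ · [(209.6 - 105) + (195 - 105)] · 73 = 7102.9.
Change in consumer surplus = 7102.9 - 8880.4 = -1777.5.

-1777.5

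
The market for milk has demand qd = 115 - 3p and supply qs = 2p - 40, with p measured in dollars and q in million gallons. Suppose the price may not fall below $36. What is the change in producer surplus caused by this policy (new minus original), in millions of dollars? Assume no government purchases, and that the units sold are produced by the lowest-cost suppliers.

-21.25

Without the control the market clears where 115 - 3p = 2p - 40, i.e. p* = 31 and q* = 22.
The floor of 36 is above the equilibrium price 31, so it binds.
At p = 36: qd = 115 - 3·36 = 7 and qs = 2·36 - 40 = 32.
Producer surplus without the control is ½ · (31 - 20) · 22 = 121.
With the floor, 7 units are sold at 36. The supply price at q = 7 is 23.5, so PS = ½ · [(36 - 20) + (36 - 23.5)] · 7 = 99.75.
Change in producer surplus = 99.75 - 121 = -21.25.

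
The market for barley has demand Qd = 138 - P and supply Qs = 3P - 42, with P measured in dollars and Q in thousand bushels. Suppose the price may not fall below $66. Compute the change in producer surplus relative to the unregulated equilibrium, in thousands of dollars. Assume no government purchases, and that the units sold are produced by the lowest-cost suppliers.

In a free market, 138 - P = 3P - 42 gives the equilibrium P* = 45, Q* = 93.
Because the floor (66) lies above the market-clearing price, it is binding.
At P = 66: Qd = 138 - 66 = 72 and Qs = 3·66 - 42 = 156.
Producer surplus without the control is ½ · (45 - 14) · 93 = 1441.5.
With the floor, 72 units are sold at 66. The supply price at Q = 72 is 38, so PS = ½ · [(66 - 14) + (66 - 38)] · 72 = 2880.
Change in producer surplus = 2880 - 1441.5 = 1438.5.

1438.5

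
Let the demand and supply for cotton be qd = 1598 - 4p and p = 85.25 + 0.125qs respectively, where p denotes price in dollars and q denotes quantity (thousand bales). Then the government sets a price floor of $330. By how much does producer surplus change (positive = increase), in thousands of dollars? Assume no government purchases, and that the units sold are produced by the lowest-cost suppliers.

Rearranging supply gives qs = 8p - 682. Without the control the market clears where 1598 - 4p = 8p - 682, i.e. p* = 190 and q* = 838.
The floor of 330 is above the equilibrium price 190, so it binds.
At p = 330: qd = 1598 - 4·330 = 278 and qs = 8·330 - 682 = 1958.
Producer surplus without the control is ½ · (190 - 85.25) · 838 = 43890.25.
With the floor, 278 units are sold at 330. The supply price at q = 278 is 120, so PS = ½ · [(330 - 85.25) + (330 - 120)] · 278 = 63210.25.
Change in producer surplus = 63210.25 - 43890.25 = 19320.

19320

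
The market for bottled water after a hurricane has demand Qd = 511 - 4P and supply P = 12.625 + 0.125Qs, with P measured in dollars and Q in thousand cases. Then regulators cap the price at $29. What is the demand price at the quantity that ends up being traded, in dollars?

Rearranging supply gives Qs = 8P - 101. Equilibrium: 511 - 4P = 8P - 101, so 612 = 12P and P* = 51, Q* = 307.
The ceiling of 29 is below the equilibrium price 51, so it binds.
At P = 29: Qd = 511 - 4·29 = 395 and Qs = 8·29 - 101 = 131.
Only 131 units reach the market. On the demand curve, the marginal buyer's willingness to pay at Q = 131 is (511 - 131)/4 = 95.

95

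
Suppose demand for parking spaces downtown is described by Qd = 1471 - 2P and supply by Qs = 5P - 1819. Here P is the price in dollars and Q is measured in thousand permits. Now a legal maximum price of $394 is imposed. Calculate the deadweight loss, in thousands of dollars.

50540

Equilibrium: 1471 - 2P = 5P - 1819, so 3290 = 7P and P* = 470, Q* = 531.
Since 394 < 470, the ceiling is binding.
At P = 394: Qd = 1471 - 2·394 = 683 and Qs = 5·394 - 1819 = 151.
Quantity traded falls to 151. At Q = 151 the demand price is (1471 - 151)/2 = 660 and the supply price is (1819 + 151)/5 = 394.
Deadweight loss = ½ · (660 - 394) · (531 - 151) = ½ · 266 · 380 = 50540.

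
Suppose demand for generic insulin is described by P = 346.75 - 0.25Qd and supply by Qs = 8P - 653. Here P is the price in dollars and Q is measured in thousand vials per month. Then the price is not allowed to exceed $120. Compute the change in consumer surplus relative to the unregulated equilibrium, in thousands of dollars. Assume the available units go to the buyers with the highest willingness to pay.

Rearranging demand gives Qd = 1387 - 4P. In a free market, 1387 - 4P = 8P - 653 gives the equilibrium P* = 170, Q* = 707.
Because the ceiling (120) lies below the market-clearing price, it is binding.
At P = 120: Qd = 1387 - 4·120 = 907 and Qs = 8·120 - 653 = 307.
Consumer surplus without the control is ½ · (346.75 - 170) · 707 = 62481.125.
With the ceiling, 307 units are sold at 120 (assume they go to the highest-value buyers). The demand price at Q = 307 is 270, so CS = ½ · [(346.75 - 120) + (270 - 120)] · 307 = 57831.125.
Change in consumer surplus = 57831.125 - 62481.125 = -4650.

-4650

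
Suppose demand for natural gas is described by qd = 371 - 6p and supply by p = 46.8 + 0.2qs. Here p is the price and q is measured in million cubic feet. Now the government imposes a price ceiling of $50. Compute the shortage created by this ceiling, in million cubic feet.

55

Rearranging supply gives qs = 5p - 234. Equilibrium: 371 - 6p = 5p - 234, so 605 = 11p and p* = 55, q* = 41.
The ceiling of 50 is below the equilibrium price 55, so it binds.
At p = 50: qd = 371 - 6·50 = 71 and qs = 5·50 - 234 = 16.
Shortage = qd - qs = 71 - 16 = 55.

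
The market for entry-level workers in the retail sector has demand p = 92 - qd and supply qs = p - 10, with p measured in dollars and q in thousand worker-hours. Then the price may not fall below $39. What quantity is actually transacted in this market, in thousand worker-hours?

Rearranging demand gives qd = 92 - p. Without the control the market clears where 92 - p = p - 10, i.e. p* = 51 and q* = 41.
The floor of 39 is below the equilibrium price 51, so it is not binding; the market clears at p* = 51, q* = 41.

41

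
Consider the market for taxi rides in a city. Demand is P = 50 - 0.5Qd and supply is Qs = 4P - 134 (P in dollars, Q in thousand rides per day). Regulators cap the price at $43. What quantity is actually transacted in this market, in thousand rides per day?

Rearranging demand gives Qd = 100 - 2P. Setting quantity demanded equal to quantity supplied, 100 - 2P = 4P - 134, gives P* = 39 and Q* = 22.
The ceiling of 43 is above the equilibrium price 39, so it is not binding; the market clears at P* = 39, Q* = 22.

22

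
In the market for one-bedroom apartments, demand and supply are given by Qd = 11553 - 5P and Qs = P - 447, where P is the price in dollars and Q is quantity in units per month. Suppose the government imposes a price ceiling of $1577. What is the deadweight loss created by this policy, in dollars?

In a free market, 11553 - 5P = P - 447 gives the equilibrium P* = 2000, Q* = 1553.
Since 1577 < 2000, the ceiling is binding.
At P = 1577: Qd = 11553 - 5·1577 = 3668 and Qs = 1577 - 447 = 1130.
Quantity traded falls to 1130. At Q = 1130 the demand price is (11553 - 1130)/5 = 2084.6 and the supply price is 447 + 1130 = 1577.
Deadweight loss = ½ · (2084.6 - 1577) · (1553 - 1130) = ½ · 507.6 · 423 = 107357.4.

107357.4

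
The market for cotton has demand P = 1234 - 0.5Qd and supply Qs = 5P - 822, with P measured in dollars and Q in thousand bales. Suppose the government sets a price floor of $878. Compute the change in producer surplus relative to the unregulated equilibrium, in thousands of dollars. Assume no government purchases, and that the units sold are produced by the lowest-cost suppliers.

223910.4

Rearranging demand gives Qd = 2468 - 2P. Equilibrium: 2468 - 2P = 5P - 822, so 3290 = 7P and P* = 470, Q* = 1528.
Since 878 > 470, the floor is binding.
At P = 878: Qd = 2468 - 2·878 = 712 and Qs = 5·878 - 822 = 3568.
Producer surplus without the control is ½ · (470 - 164.4) · 1528 = 233478.4.
With the floor, 712 units are sold at 878. The supply price at Q = 712 is 306.8, so PS = ½ · [(878 - 164.4) + (878 - 306.8)] · 712 = 457388.8.
Change in producer surplus = 457388.8 - 233478.4 = 223910.4.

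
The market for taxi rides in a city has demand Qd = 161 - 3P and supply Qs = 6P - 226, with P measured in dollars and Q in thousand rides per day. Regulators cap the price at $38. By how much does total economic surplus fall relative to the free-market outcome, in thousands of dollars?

225

Equilibrium: 161 - 3P = 6P - 226, so 387 = 9P and P* = 43, Q* = 32.
Since 38 < 43, the ceiling is binding.
At P = 38: Qd = 161 - 3·38 = 47 and Qs = 6·38 - 226 = 2.
Quantity traded falls to 2. At Q = 2 the demand price is (161 - 2)/3 = 53 and the supply price is (226 + 2)/6 = 38.
Deadweight loss = ½ · (53 - 38) · (32 - 2) = ½ · 15 · 30 = 225.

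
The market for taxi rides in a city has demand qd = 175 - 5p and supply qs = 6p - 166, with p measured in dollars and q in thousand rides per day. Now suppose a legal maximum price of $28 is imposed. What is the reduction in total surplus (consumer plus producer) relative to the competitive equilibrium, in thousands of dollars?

Equilibrium: 175 - 5p = 6p - 166, so 341 = 11p and p* = 31, q* = 20.
Because the ceiling (28) lies below the market-clearing price, it is binding.
At p = 28: qd = 175 - 5·28 = 35 and qs = 6·28 - 166 = 2.
Quantity traded falls to 2. At q = 2 the demand price is (175 - 2)/5 = 34.6 and the supply price is (166 + 2)/6 = 28.
Deadweight loss = ½ · (34.6 - 28) · (20 - 2) = ½ · 6.6 · 18 = 59.4.

59.4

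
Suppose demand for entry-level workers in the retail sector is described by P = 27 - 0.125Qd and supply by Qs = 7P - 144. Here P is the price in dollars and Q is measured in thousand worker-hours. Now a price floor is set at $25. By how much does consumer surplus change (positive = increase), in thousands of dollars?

-20

Rearranging demand gives Qd = 216 - 8P. Equilibrium: 216 - 8P = 7P - 144, so 360 = 15P and P* = 24, Q* = 24.
Since 25 > 24, the floor is binding.
At P = 25: Qd = 216 - 8·25 = 16 and Qs = 7·25 - 144 = 31.
Consumer surplus without the control is ½ · (27 - 24) · 24 = 36.
With the floor, consumers buy 16 units at 25, so CS = ½ · (27 - 25) · 16 = 16.
Change in consumer surplus = 16 - 36 = -20.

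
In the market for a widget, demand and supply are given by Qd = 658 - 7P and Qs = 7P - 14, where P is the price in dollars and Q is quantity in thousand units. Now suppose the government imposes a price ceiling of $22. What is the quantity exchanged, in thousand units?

In a free market, 658 - 7P = 7P - 14 gives the equilibrium P* = 48, Q* = 322.
The ceiling of 22 is below the equilibrium price 48, so it binds.
At P = 22: Qd = 658 - 7·22 = 504 and Qs = 7·22 - 14 = 140.
The quantity actually transacted is the short side, supply: 140.

140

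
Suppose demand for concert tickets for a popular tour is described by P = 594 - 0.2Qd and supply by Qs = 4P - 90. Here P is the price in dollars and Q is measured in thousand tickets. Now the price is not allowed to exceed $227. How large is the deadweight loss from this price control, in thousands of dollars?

45968.4

Rearranging demand gives Qd = 2970 - 5P. In a free market, 2970 - 5P = 4P - 90 gives the equilibrium P* = 340, Q* = 1270.
Since 227 < 340, the ceiling is binding.
At P = 227: Qd = 2970 - 5·227 = 1835 and Qs = 4·227 - 90 = 818.
Quantity traded falls to 818. At Q = 818 the demand price is (2970 - 818)/5 = 430.4 and the supply price is (90 + 818)/4 = 227.
Deadweight loss = ½ · (430.4 - 227) · (1270 - 818) = ½ · 203.4 · 452 = 45968.4.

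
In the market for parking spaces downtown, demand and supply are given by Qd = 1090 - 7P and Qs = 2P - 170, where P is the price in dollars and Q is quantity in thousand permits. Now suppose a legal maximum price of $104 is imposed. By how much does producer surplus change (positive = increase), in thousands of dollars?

Setting quantity demanded equal to quantity supplied, 1090 - 7P = 2P - 170, gives P* = 140 and Q* = 110.
Since 104 < 140, the ceiling is binding.
At P = 104: Qd = 1090 - 7·104 = 362 and Qs = 2·104 - 170 = 38.
Producer surplus without the control is ½ · (140 - 85) · 110 = 3025.
With the ceiling, producers sell 38 units at 104, so PS = ½ · (104 - 85) · 38 = 361.
Change in producer surplus = 361 - 3025 = -2664.

-2664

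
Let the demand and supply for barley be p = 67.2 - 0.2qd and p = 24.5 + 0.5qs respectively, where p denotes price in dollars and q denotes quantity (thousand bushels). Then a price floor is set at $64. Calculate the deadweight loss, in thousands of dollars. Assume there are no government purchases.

708.75

Rearranging demand gives qd = 336 - 5p; rearranging supply gives qs = 2p - 49. Equilibrium: 336 - 5p = 2p - 49, so 385 = 7p and p* = 55, q* = 61.
Because the floor (64) lies above the market-clearing price, it is binding.
At p = 64: qd = 336 - 5·64 = 16 and qs = 2·64 - 49 = 79.
Quantity traded falls to 16. At q = 16 the demand price is (336 - 16)/5 = 64 and the supply price is (49 + 16)/2 = 32.5.
Deadweight loss = ½ · (64 - 32.5) · (61 - 16) = ½ · 31.5 · 45 = 708.75.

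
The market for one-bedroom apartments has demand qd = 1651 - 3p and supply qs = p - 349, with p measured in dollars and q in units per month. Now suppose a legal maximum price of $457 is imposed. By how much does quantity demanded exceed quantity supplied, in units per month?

Setting quantity demanded equal to quantity supplied, 1651 - 3p = p - 349, gives p* = 500 and q* = 151.
Since 457 < 500, the ceiling is binding.
At p = 457: qd = 1651 - 3·457 = 280 and qs = 457 - 349 = 108.
Shortage = qd - qs = 280 - 108 = 172.

172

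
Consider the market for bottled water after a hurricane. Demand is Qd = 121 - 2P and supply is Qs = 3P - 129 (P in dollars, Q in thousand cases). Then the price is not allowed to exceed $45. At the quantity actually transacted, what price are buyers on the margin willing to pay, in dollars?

Setting quantity demanded equal to quantity supplied, 121 - 2P = 3P - 129, gives P* = 50 and Q* = 21.
Because the ceiling (45) lies below the market-clearing price, it is binding.
At P = 45: Qd = 121 - 2·45 = 31 and Qs = 3·45 - 129 = 6.
Only 6 units reach the market. On the demand curve, the marginal buyer's willingness to pay at Q = 6 is (121 - 6)/2 = 57.5.

57.5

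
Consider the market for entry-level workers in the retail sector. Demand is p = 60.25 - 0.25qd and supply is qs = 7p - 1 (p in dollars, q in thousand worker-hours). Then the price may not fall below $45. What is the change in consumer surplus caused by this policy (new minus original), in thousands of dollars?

Rearranging demand gives qd = 241 - 4p. In a free market, 241 - 4p = 7p - 1 gives the equilibrium p* = 22, q* = 153.
The floor of 45 is above the equilibrium price 22, so it binds.
At p = 45: qd = 241 - 4·45 = 61 and qs = 7·45 - 1 = 314.
Consumer surplus without the control is ½ · (60.25 - 22) · 153 = 2926.125.
With the floor, consumers buy 61 units at 45, so CS = ½ · (60.25 - 45) · 61 = 465.125.
Change in consumer surplus = 465.125 - 2926.125 = -2461.

-2461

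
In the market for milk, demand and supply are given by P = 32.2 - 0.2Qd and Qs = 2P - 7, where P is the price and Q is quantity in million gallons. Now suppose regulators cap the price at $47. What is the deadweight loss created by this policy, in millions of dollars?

0

Rearranging demand gives Qd = 161 - 5P. Equilibrium: 161 - 5P = 2P - 7, so 168 = 7P and P* = 24, Q* = 41.
The ceiling of 47 is above the equilibrium price 24, so it is not binding; the market clears at P* = 24, Q* = 41.
Since the control does not bind, no trades are prevented and deadweight loss is zero.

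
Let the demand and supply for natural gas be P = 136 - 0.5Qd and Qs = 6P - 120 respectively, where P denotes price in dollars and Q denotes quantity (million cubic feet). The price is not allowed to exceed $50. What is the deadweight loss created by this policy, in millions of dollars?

Rearranging demand gives Qd = 272 - 2P. Without the control the market clears where 272 - 2P = 6P - 120, i.e. P* = 49 and Q* = 174.
The ceiling of 50 is above the equilibrium price 49, so it is not binding; the market clears at P* = 49, Q* = 174.
Since the control does not bind, no trades are prevented and deadweight loss is zero.

0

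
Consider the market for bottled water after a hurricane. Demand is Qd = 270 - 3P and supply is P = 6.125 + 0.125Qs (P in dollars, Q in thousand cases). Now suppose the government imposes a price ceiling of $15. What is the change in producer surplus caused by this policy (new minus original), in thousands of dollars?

-1778

Rearranging supply gives Qs = 8P - 49. In a free market, 270 - 3P = 8P - 49 gives the equilibrium P* = 29, Q* = 183.
Because the ceiling (15) lies below the market-clearing price, it is binding.
At P = 15: Qd = 270 - 3·15 = 225 and Qs = 8·15 - 49 = 71.
Producer surplus without the control is ½ · (29 - 6.125) · 183 = 2093.0625.
With the ceiling, producers sell 71 units at 15, so PS = ½ · (15 - 6.125) · 71 = 315.0625.
Change in producer surplus = 315.0625 - 2093.0625 = -1778.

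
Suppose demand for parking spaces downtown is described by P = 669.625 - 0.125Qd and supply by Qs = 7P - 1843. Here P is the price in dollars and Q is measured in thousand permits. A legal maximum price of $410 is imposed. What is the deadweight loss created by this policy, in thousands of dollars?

32156.25

Rearranging demand gives Qd = 5357 - 8P. Equilibrium: 5357 - 8P = 7P - 1843, so 7200 = 15P and P* = 480, Q* = 1517.
Since 410 < 480, the ceiling is binding.
At P = 410: Qd = 5357 - 8·410 = 2077 and Qs = 7·410 - 1843 = 1027.
Quantity traded falls to 1027. At Q = 1027 the demand price is (5357 - 1027)/8 = 541.25 and the supply price is (1843 + 1027)/7 = 410.
Deadweight loss = ½ · (541.25 - 410) · (1517 - 1027) = ½ · 131.25 · 490 = 32156.25.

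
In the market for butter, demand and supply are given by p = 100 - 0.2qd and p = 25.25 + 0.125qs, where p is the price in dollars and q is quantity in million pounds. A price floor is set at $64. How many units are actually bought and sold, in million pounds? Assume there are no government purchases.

180

Rearranging demand gives qd = 500 - 5p; rearranging supply gives qs = 8p - 202. In a free market, 500 - 5p = 8p - 202 gives the equilibrium p* = 54, q* = 230.
Because the floor (64) lies above the market-clearing price, it is binding.
At p = 64: qd = 500 - 5·64 = 180 and qs = 8·64 - 202 = 310.
The quantity actually transacted is the short side, demand: 180.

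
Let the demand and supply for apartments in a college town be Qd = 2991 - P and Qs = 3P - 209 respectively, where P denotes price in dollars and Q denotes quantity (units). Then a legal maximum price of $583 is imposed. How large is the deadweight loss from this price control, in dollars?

Without the control the market clears where 2991 - P = 3P - 209, i.e. P* = 800 and Q* = 2191.
Since 583 < 800, the ceiling is binding.
At P = 583: Qd = 2991 - 583 = 2408 and Qs = 3·583 - 209 = 1540.
Quantity traded falls to 1540. At Q = 1540 the demand price is 2991 - 1540 = 1451 and the supply price is (209 + 1540)/3 = 583.
Deadweight loss = ½ · (1451 - 583) · (2191 - 1540) = ½ · 868 · 651 = 282534.

282534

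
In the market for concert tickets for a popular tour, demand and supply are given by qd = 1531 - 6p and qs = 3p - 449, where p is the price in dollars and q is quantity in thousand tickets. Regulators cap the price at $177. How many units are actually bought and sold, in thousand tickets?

82

Without the control the market clears where 1531 - 6p = 3p - 449, i.e. p* = 220 and q* = 211.
Because the ceiling (177) lies below the market-clearing price, it is binding.
At p = 177: qd = 1531 - 6·177 = 469 and qs = 3·177 - 449 = 82.
The quantity actually transacted is the short side, supply: 82.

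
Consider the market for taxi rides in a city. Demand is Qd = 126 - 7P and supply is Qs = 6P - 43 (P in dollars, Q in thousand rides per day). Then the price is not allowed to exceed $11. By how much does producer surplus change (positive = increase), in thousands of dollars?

-58

In a free market, 126 - 7P = 6P - 43 gives the equilibrium P* = 13, Q* = 35.
Since 11 < 13, the ceiling is binding.
At P = 11: Qd = 126 - 7·11 = 49 and Qs = 6·11 - 43 = 23.
Producer surplus without the control is ½ · (13 - 43/6) · 35 = 1225/12.
With the ceiling, producers sell 23 units at 11, so PS = ½ · (11 - 43/6) · 23 = 529/12.
Change in producer surplus = 529/12 - 1225/12 = -58.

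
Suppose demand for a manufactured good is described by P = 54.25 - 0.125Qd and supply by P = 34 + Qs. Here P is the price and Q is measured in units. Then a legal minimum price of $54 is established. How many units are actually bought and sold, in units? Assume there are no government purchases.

2

Rearranging demand gives Qd = 434 - 8P; rearranging supply gives Qs = P - 34. In a free market, 434 - 8P = P - 34 gives the equilibrium P* = 52, Q* = 18.
The floor of 54 is above the equilibrium price 52, so it binds.
At P = 54: Qd = 434 - 8·54 = 2 and Qs = 54 - 34 = 20.
The quantity actually transacted is the short side, demand: 2.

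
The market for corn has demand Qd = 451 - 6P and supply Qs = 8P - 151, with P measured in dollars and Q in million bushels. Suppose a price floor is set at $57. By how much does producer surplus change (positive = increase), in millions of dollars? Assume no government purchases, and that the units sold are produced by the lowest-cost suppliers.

Setting quantity demanded equal to quantity supplied, 451 - 6P = 8P - 151, gives P* = 43 and Q* = 193.
Since 57 > 43, the floor is binding.
At P = 57: Qd = 451 - 6·57 = 109 and Qs = 8·57 - 151 = 305.
Producer surplus without the control is ½ · (43 - 18.875) · 193 = 2328.0625.
With the floor, 109 units are sold at 57. The supply price at Q = 109 is 32.5, so PS = ½ · [(57 - 18.875) + (57 - 32.5)] · 109 = 3413.0625.
Change in producer surplus = 3413.0625 - 2328.0625 = 1085.

1085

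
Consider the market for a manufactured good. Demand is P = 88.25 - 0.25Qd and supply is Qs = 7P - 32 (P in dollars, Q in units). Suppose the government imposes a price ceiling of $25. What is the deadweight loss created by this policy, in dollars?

962.5

Rearranging demand gives Qd = 353 - 4P. Setting quantity demanded equal to quantity supplied, 353 - 4P = 7P - 32, gives P* = 35 and Q* = 213.
The ceiling of 25 is below the equilibrium price 35, so it binds.
At P = 25: Qd = 353 - 4·25 = 253 and Qs = 7·25 - 32 = 143.
Quantity traded falls to 143. At Q = 143 the demand price is (353 - 143)/4 = 52.5 and the supply price is (32 + 143)/7 = 25.
Deadweight loss = ½ · (52.5 - 25) · (213 - 143) = ½ · 27.5 · 70 = 962.5.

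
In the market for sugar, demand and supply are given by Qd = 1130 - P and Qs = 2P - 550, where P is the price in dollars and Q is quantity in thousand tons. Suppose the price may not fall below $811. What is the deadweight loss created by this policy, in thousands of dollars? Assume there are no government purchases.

Equilibrium: 1130 - P = 2P - 550, so 1680 = 3P and P* = 560, Q* = 570.
The floor of 811 is above the equilibrium price 560, so it binds.
At P = 811: Qd = 1130 - 811 = 319 and Qs = 2·811 - 550 = 1072.
Quantity traded falls to 319. At Q = 319 the demand price is 1130 - 319 = 811 and the supply price is (550 + 319)/2 = 434.5.
Deadweight loss = ½ · (811 - 434.5) · (570 - 319) = ½ · 376.5 · 251 = 47250.75.

47250.75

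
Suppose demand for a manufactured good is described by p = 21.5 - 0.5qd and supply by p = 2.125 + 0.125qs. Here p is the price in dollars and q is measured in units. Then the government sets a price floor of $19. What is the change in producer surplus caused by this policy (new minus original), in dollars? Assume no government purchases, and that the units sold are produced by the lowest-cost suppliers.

22.75

Rearranging demand gives qd = 43 - 2p; rearranging supply gives qs = 8p - 17. Without the control the market clears where 43 - 2p = 8p - 17, i.e. p* = 6 and q* = 31.
The floor of 19 is above the equilibrium price 6, so it binds.
At p = 19: qd = 43 - 2·19 = 5 and qs = 8·19 - 17 = 135.
Producer surplus without the control is ½ · (6 - 2.125) · 31 = 60.0625.
With the floor, 5 units are sold at 19. The supply price at q = 5 is 2.75, so PS = ½ · [(19 - 2.125) + (19 - 2.75)] · 5 = 82.8125.
Change in producer surplus = 82.8125 - 60.0625 = 22.75.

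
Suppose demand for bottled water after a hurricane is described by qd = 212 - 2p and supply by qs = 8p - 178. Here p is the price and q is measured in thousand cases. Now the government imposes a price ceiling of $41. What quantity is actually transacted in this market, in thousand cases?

Setting quantity demanded equal to quantity supplied, 212 - 2p = 8p - 178, gives p* = 39 and q* = 134.
Since 41 is above p* = 39, the ceiling does not bind and the free-market outcome prevails.

134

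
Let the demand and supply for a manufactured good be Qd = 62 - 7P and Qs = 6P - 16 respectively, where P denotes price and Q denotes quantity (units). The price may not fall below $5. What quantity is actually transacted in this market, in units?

In a free market, 62 - 7P = 6P - 16 gives the equilibrium P* = 6, Q* = 20.
The floor of 5 is below the equilibrium price 6, so it is not binding; the market clears at P* = 6, Q* = 20.

20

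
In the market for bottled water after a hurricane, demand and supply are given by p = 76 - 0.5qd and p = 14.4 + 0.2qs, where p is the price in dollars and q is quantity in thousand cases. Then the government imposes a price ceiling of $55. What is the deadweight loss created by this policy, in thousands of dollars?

Rearranging demand gives qd = 152 - 2p; rearranging supply gives qs = 5p - 72. Setting quantity demanded equal to quantity supplied, 152 - 2p = 5p - 72, gives p* = 32 and q* = 88.
The ceiling of 55 is above the equilibrium price 32, so it is not binding; the market clears at p* = 32, q* = 88.
Since the control does not bind, no trades are prevented and deadweight loss is zero.

0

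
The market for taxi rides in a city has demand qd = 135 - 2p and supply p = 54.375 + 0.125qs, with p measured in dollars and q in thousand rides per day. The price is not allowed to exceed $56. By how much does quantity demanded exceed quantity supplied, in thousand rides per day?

10

Rearranging supply gives qs = 8p - 435. Without the control the market clears where 135 - 2p = 8p - 435, i.e. p* = 57 and q* = 21.
The ceiling of 56 is below the equilibrium price 57, so it binds.
At p = 56: qd = 135 - 2·56 = 23 and qs = 8·56 - 435 = 13.
Shortage = qd - qs = 23 - 13 = 10.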